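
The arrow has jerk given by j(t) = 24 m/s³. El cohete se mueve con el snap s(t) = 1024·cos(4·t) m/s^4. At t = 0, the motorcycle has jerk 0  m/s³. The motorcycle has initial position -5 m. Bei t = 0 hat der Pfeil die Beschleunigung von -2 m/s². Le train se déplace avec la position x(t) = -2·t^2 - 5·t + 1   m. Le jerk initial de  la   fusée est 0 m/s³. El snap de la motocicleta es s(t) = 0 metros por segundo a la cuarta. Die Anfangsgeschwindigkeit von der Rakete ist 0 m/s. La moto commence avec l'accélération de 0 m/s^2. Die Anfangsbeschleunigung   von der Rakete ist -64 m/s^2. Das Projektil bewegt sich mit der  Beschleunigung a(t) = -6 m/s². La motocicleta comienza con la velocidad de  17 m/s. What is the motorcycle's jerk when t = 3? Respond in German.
Wir müssen das Integral unserer Gleichung für den Snap s(t) = 0 1-mal finden. Durch Integration von dem Snap und Verwendung der Anfangsbedingung j(0) = 0, erhalten wir j(t) = 0. Aus der Gleichung für den Ruck j(t) = 0, setzen wir t = 3 ein und erhalten j = 0.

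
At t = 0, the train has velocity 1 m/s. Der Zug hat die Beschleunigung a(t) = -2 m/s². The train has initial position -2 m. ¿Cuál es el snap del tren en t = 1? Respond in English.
Starting from acceleration a(t) = -2, we take 2 derivatives. Taking d/dt of a(t), we find j(t) = 0. Differentiating jerk, we get snap: s(t) = 0. We have snap s(t) = 0. Substituting t = 1: s(1) = 0.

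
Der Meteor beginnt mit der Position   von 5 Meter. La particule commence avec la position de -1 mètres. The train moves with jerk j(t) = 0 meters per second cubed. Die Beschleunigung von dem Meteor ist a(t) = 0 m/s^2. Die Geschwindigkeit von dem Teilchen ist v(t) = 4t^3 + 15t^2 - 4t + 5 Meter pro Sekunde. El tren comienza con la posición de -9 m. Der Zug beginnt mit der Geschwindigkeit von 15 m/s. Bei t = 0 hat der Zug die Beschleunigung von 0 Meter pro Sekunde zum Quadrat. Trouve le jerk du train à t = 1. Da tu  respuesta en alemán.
Wir haben den Ruck j(t) = 0. Durch Einsetzen von t = 1: j(1) = 0.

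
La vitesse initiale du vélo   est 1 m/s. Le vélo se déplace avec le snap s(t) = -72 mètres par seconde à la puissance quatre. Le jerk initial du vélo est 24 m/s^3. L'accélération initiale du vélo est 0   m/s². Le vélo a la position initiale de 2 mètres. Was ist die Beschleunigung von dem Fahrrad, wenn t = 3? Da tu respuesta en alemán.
Wir müssen das Integral unserer Gleichung für den Snap s(t) = -72 2-mal finden. Durch Integration von dem Snap und Verwendung der Anfangsbedingung j(0) = 24, erhalten wir j(t) = 24 - 72·t. Mit ∫j(t)dt und Anwendung von a(0) = 0, finden wir a(t) = 12·t·(2 - 3·t). Wir haben die Beschleunigung a(t) = 12·t·(2 - 3·t). Durch Einsetzen von t = 3: a(3) = -252.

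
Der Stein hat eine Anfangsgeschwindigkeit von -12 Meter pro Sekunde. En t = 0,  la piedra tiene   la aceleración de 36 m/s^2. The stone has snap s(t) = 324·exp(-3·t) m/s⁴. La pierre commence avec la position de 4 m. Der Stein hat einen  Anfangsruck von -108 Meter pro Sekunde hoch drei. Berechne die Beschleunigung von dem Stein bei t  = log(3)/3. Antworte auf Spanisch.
Partiendo del snap s(t) = 324·exp(-3·t), tomamos 2 antiderivadas. La antiderivada del snap, con j(0) = -108, da la sacudida: j(t) = -108·exp(-3·t). La antiderivada de la sacudida es la aceleración. Usando a(0) = 36, obtenemos a(t) = 36·exp(-3·t). Usando a(t) = 36·exp(-3·t) y sustituyendo t = log(3)/3, encontramos a = 12.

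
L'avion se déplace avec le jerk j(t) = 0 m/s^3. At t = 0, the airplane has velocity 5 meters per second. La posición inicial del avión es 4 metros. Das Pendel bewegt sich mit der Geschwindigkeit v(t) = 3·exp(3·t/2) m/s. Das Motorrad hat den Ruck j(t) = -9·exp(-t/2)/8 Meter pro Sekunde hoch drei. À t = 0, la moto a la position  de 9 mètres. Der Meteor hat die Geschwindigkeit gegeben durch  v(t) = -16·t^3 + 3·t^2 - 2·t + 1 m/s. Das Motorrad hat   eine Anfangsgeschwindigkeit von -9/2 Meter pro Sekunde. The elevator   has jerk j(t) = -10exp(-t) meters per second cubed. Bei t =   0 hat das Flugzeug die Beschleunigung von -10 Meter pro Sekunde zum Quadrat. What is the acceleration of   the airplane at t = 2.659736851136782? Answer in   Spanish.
Partiendo de la sacudida j(t) = 0, tomamos 1 antiderivada. La antiderivada de la sacudida, con a(0) = -10, da la aceleración: a(t) = -10. Tenemos la aceleración a(t) = -10. Sustituyendo t = 2.659736851136782: a(2.659736851136782) = -10.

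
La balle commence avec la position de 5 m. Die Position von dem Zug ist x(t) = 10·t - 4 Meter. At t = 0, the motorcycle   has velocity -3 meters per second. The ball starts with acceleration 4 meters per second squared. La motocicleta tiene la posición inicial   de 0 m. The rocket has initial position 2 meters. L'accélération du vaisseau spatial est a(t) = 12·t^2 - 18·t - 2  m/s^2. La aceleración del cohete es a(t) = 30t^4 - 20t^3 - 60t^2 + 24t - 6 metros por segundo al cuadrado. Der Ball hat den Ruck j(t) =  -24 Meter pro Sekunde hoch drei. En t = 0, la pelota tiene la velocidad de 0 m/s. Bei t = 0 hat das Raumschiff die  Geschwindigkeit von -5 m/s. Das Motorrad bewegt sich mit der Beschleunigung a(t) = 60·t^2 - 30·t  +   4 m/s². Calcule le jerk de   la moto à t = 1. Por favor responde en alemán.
Wir müssen unsere Gleichung für die Beschleunigung a(t) = 60·t^2 - 30·t + 4 1-mal ableiten. Durch Ableiten von der Beschleunigung erhalten wir den Ruck: j(t) = 120·t - 30. Wir haben den Ruck j(t) = 120·t - 30. Durch Einsetzen von t = 1: j(1) = 90.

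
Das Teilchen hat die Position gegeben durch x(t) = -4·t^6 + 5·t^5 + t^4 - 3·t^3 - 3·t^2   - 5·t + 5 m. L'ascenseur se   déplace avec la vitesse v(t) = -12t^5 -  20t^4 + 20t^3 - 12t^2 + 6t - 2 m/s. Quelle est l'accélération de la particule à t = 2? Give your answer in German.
Wir müssen unsere Gleichung für die Position x(t) = -4·t^6 + 5·t^5 + t^4 - 3·t^3 - 3·t^2 - 5·t + 5 2-mal ableiten. Mit d/dt von x(t) finden wir v(t) = -24·t^5 + 25·t^4 + 4·t^3 - 9·t^2 - 6·t - 5. Die Ableitung von der Geschwindigkeit ergibt die Beschleunigung: a(t) = -120·t^4 + 100·t^3 + 12·t^2 - 18·t - 6. Mit a(t) = -120·t^4 + 100·t^3 + 12·t^2 - 18·t - 6 und Einsetzen von t = 2, finden wir a = -1114.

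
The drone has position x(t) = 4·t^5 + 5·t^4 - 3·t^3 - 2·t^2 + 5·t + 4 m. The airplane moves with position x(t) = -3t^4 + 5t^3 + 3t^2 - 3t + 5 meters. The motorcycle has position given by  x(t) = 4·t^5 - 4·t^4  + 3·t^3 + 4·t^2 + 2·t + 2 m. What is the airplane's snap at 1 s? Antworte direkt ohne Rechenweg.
At t = 1, s = -72.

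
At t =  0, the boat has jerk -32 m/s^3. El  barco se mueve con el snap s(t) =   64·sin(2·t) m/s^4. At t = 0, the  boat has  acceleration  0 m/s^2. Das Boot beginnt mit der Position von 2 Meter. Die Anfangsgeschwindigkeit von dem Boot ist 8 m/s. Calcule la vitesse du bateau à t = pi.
Nous devons trouver la primitive de notre équation du snap s(t) = 64·sin(2·t) 3 fois. En intégrant le snap et en utilisant la condition initiale j(0) = -32, nous obtenons j(t) = -32·cos(2·t). En intégrant le jerk et en utilisant la condition initiale a(0) = 0, nous obtenons a(t) = -16·sin(2·t). En prenant ∫a(t)dt et en appliquant v(0) = 8, nous trouvons v(t) = 8·cos(2·t). De l'équation de la vitesse v(t) = 8·cos(2·t), nous substituons t = pi pour obtenir v = 8.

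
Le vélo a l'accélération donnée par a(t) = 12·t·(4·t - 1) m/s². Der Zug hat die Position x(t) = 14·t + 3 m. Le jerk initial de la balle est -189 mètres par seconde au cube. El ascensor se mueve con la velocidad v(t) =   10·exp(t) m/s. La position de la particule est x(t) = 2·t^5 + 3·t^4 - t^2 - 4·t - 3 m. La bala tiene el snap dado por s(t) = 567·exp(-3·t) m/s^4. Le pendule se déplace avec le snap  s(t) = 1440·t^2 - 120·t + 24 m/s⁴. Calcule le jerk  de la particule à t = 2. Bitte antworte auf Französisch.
Nous devons dériver notre équation de la position x(t) = 2·t^5 + 3·t^4 - t^2 - 4·t - 3 3 fois. La dérivée de la position donne la vitesse: v(t) = 10·t^4 + 12·t^3 - 2·t - 4. La dérivée de la vitesse donne l'accélération: a(t) = 40·t^3 + 36·t^2 - 2. En prenant d/dt de a(t), nous trouvons j(t) = 120·t^2 + 72·t. De l'équation du jerk j(t) = 120·t^2 + 72·t, nous substituons t = 2 pour obtenir j = 624.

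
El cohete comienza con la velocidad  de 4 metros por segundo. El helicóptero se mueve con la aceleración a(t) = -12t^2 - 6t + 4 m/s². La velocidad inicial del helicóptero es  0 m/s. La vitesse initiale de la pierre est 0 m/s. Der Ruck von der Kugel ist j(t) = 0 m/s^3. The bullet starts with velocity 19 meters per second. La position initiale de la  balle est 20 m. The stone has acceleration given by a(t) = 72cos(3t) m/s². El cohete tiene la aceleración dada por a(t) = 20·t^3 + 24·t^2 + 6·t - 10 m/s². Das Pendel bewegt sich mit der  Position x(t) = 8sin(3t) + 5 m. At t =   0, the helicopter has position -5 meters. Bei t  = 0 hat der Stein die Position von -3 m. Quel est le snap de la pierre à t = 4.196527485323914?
En partant de l'accélération a(t) = 72·cos(3·t), nous prenons 2 dérivées. En dérivant l'accélération, nous obtenons le jerk: j(t) = -216·sin(3·t). La dérivée du jerk donne le snap: s(t) = -648·cos(3·t). De l'équation du snap s(t) = -648·cos(3·t), nous substituons t = 4.196527485323914 pour obtenir s = -647.825440010304.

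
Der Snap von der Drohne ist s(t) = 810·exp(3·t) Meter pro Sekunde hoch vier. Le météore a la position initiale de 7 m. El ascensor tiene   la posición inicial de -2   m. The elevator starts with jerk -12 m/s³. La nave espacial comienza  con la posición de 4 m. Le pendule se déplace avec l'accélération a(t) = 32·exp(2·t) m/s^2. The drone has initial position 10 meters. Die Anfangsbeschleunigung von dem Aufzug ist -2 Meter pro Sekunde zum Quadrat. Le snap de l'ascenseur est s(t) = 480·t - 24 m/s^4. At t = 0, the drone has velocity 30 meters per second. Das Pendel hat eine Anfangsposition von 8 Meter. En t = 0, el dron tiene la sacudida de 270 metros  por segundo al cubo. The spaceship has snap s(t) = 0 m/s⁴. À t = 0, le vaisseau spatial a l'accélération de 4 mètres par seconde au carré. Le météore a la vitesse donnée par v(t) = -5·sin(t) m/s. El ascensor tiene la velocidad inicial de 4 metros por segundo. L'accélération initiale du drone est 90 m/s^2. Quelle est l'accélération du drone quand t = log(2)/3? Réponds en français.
En partant du snap s(t) = 810·exp(3·t), nous prenons 2 primitives. En prenant ∫s(t)dt et en appliquant j(0) = 270, nous trouvons j(t) = 270·exp(3·t). La primitive du jerk, avec a(0) = 90, donne l'accélération: a(t) = 90·exp(3·t). En utilisant a(t) = 90·exp(3·t) et en substituant t = log(2)/3, nous trouvons a = 180.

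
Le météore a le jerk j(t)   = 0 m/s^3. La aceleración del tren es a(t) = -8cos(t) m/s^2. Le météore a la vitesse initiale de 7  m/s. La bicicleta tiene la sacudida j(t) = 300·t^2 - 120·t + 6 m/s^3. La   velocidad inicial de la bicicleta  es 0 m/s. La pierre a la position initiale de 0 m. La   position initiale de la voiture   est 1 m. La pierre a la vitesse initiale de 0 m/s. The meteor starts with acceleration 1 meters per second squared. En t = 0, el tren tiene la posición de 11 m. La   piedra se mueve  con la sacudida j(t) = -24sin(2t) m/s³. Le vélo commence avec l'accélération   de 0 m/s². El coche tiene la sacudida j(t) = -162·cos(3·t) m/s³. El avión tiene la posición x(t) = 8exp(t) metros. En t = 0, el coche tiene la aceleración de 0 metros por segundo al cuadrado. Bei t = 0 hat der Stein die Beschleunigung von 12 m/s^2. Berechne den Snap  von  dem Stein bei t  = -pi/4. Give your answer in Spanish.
Debemos derivar nuestra ecuación de la sacudida j(t) = -24·sin(2·t) 1 vez. Derivando la sacudida, obtenemos el snap: s(t) = -48·cos(2·t). De la ecuación del snap s(t) = -48·cos(2·t), sustituimos t = -pi/4 para obtener s = 0.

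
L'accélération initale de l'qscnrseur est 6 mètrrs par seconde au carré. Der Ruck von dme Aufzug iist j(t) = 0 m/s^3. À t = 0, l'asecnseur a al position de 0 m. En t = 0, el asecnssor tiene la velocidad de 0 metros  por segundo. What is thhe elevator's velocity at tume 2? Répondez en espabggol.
Necesitamos integrar nuestra ecuación de la sacudida j(t) = 0 2 veces. La antiderivada de la sacudida, con a(0) = 6, da la aceleración: a(t) = 6. Tomando ∫a(t)dt y aplicando v(0) = 0, encontramos v(t) = 6·t. Tenemos la velocidad v(t) = 6·t. Sustituyendo t = 2: v(2) = 12.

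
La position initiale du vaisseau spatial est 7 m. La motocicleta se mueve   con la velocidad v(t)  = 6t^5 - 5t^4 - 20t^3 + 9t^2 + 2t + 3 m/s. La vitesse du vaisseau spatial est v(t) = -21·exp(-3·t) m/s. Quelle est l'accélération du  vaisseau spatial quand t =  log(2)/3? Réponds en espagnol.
Debemos derivar nuestra ecuación de la velocidad v(t) = -21·exp(-3·t) 1 vez. Tomando d/dt de v(t), encontramos a(t) = 63·exp(-3·t). Tenemos la aceleración a(t) = 63·exp(-3·t). Sustituyendo t = log(2)/3: a(log(2)/3) = 63/2.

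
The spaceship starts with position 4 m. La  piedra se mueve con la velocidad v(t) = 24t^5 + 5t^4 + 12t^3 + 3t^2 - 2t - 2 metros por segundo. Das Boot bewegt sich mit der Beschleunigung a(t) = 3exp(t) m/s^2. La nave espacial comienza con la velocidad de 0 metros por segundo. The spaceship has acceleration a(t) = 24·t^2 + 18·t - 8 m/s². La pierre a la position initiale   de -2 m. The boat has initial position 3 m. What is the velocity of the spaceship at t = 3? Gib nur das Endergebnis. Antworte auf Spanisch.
La respuesta es 273.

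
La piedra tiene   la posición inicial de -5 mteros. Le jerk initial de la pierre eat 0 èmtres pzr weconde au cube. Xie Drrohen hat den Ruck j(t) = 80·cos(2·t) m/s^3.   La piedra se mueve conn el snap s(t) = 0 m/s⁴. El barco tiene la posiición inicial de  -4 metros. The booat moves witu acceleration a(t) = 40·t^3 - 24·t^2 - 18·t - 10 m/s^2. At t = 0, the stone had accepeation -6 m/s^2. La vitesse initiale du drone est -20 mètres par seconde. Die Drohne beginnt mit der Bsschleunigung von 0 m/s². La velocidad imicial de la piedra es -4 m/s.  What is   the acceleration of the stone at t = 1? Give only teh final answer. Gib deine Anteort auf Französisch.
L'accélération à t = 1 est a = -6.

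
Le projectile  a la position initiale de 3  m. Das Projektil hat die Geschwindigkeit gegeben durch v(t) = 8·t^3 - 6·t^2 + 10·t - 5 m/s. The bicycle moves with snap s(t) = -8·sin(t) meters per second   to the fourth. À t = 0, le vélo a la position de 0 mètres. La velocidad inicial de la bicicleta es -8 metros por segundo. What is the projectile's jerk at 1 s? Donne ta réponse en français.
Pour résoudre ceci, nous devons prendre 2 dérivées de notre équation de la vitesse v(t) = 8·t^3 - 6·t^2 + 10·t - 5. La dérivée de la vitesse donne l'accélération: a(t) = 24·t^2 - 12·t + 10. En prenant d/dt de a(t), nous trouvons j(t) = 48·t - 12. De l'équation du jerk j(t) = 48·t - 12, nous substituons t = 1 pour obtenir j = 36.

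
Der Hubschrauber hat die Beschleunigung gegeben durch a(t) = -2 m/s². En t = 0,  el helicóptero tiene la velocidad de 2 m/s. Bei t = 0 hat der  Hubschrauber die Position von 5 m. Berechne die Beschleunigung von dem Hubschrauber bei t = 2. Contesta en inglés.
From the given acceleration equation a(t) = -2, we substitute t = 2 to get a = -2.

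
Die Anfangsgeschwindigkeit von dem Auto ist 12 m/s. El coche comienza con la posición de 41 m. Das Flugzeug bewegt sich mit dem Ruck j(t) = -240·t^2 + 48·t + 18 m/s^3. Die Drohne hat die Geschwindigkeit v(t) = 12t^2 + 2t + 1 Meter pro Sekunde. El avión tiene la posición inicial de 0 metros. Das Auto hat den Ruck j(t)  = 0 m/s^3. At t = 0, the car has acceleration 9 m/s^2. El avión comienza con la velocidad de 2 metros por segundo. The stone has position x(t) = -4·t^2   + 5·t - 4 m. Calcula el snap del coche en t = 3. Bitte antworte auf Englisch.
We must differentiate our jerk equation j(t) = 0 1 time. The derivative of jerk gives snap: s(t) = 0. From the given snap equation s(t) = 0, we substitute t = 3 to get s = 0.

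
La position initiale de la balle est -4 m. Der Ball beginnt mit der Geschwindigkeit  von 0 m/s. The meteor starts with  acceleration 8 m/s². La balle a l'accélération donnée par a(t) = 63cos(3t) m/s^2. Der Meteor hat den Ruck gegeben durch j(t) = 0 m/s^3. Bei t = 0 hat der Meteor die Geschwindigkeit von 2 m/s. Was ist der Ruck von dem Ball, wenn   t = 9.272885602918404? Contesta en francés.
Nous devons dériver notre équation de l'accélération a(t) = 63·cos(3·t) 1 fois. En prenant d/dt de a(t), nous trouvons j(t) = -189·sin(3·t). De l'équation du jerk j(t) = -189·sin(3·t), nous substituons t = 9.272885602918404 pour obtenir j = -83.1733059428741.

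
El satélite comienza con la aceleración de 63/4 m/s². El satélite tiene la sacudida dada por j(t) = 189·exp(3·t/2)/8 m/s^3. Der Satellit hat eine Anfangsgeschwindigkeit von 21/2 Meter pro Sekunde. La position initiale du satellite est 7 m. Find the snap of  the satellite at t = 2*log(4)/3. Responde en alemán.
Wir müssen unsere Gleichung für den Ruck j(t) = 189·exp(3·t/2)/8 1-mal ableiten. Durch Ableiten von dem Ruck erhalten wir den Snap: s(t) = 567·exp(3·t/2)/16. Mit s(t) = 567·exp(3·t/2)/16 und Einsetzen von t = 2*log(4)/3, finden wir s = 567/4.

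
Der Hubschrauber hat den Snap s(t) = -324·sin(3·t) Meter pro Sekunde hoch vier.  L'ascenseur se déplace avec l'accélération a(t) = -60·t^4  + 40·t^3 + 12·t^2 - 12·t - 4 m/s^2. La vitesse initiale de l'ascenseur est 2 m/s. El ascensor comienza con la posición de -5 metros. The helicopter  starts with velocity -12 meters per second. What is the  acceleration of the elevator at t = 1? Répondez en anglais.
From the given acceleration equation a(t) = -60·t^4 + 40·t^3 + 12·t^2 - 12·t - 4, we substitute t = 1 to get a = -24.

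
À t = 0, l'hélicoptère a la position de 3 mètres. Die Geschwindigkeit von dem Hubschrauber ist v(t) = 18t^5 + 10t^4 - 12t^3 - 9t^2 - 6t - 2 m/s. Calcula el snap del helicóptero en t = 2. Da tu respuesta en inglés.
We must differentiate our velocity equation v(t) = 18·t^5 + 10·t^4 - 12·t^3 - 9·t^2 - 6·t - 2 3 times. Taking d/dt of v(t), we find a(t) = 90·t^4 + 40·t^3 - 36·t^2 - 18·t - 6. Differentiating acceleration, we get jerk: j(t) = 360·t^3 + 120·t^2 - 72·t - 18. Differentiating jerk, we get snap: s(t) = 1080·t^2 + 240·t - 72. From the given snap equation s(t) = 1080·t^2 + 240·t - 72, we substitute t = 2 to get s = 4728.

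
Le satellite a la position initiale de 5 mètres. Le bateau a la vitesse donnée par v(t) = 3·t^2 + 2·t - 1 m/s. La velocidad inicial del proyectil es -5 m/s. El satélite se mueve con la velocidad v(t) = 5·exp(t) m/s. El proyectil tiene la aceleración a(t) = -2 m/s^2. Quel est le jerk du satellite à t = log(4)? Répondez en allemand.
Um dies zu lösen, müssen wir 2 Ableitungen unserer Gleichung für die Geschwindigkeit v(t) = 5·exp(t) nehmen. Die Ableitung von der Geschwindigkeit ergibt die Beschleunigung: a(t) = 5·exp(t). Durch Ableiten von der Beschleunigung erhalten wir den Ruck: j(t) = 5·exp(t). Aus der Gleichung für den Ruck j(t) = 5·exp(t), setzen wir t = log(4) ein und erhalten j = 20.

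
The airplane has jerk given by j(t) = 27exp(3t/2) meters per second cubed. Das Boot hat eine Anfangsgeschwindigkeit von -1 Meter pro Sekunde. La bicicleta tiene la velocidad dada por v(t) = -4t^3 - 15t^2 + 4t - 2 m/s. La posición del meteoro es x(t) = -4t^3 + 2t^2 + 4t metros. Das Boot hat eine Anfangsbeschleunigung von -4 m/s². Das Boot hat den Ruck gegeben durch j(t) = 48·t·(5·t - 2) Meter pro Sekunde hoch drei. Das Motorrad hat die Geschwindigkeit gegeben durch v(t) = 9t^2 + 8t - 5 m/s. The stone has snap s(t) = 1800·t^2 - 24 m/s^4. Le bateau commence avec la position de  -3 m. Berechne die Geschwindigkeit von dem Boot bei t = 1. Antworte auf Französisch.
Pour résoudre ceci, nous devons prendre 2 intégrales de notre équation du jerk j(t) = 48·t·(5·t - 2). En prenant ∫j(t)dt et en appliquant a(0) = -4, nous trouvons a(t) = 80·t^3 - 48·t^2 - 4. La primitive de l'accélération, avec v(0) = -1, donne la vitesse: v(t) = 20·t^4 - 16·t^3 - 4·t - 1. En utilisant v(t) = 20·t^4 - 16·t^3 - 4·t - 1 et en substituant t = 1, nous trouvons v = -1.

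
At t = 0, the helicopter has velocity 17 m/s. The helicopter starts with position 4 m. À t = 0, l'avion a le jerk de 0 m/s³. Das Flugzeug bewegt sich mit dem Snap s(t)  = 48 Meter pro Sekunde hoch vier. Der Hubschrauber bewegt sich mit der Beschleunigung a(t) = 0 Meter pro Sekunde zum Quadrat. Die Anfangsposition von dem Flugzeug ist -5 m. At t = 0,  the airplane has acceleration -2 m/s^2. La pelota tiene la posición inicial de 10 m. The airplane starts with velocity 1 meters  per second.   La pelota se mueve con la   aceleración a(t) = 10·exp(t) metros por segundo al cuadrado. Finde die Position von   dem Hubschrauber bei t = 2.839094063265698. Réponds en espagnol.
Necesitamos integrar nuestra ecuación de la aceleración a(t) = 0 2 veces. La antiderivada de la aceleración, con v(0) = 17, da la velocidad: v(t) = 17. La antiderivada de la velocidad es la posición. Usando x(0) = 4, obtenemos x(t) = 17·t + 4. De la ecuación de la posición x(t) = 17·t + 4, sustituimos t = 2.839094063265698 para obtener x = 52.2645990755169.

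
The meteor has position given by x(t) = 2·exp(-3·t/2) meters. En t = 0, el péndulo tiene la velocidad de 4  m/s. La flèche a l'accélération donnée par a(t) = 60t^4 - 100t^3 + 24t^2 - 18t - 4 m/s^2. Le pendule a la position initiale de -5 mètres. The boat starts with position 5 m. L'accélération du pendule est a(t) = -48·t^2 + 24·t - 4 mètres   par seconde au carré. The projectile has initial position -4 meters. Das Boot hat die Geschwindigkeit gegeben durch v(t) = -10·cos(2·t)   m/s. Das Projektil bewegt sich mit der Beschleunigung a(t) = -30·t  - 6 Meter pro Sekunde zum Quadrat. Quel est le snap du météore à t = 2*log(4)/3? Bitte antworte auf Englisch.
We must differentiate our position equation x(t) = 2·exp(-3·t/2) 4 times. Taking d/dt of x(t), we find v(t) = -3·exp(-3·t/2). The derivative of velocity gives acceleration: a(t) = 9·exp(-3·t/2)/2. The derivative of acceleration gives jerk: j(t) = -27·exp(-3·t/2)/4. The derivative of jerk gives snap: s(t) = 81·exp(-3·t/2)/8. From the given snap equation s(t) = 81·exp(-3·t/2)/8, we substitute t = 2*log(4)/3 to get s = 81/32.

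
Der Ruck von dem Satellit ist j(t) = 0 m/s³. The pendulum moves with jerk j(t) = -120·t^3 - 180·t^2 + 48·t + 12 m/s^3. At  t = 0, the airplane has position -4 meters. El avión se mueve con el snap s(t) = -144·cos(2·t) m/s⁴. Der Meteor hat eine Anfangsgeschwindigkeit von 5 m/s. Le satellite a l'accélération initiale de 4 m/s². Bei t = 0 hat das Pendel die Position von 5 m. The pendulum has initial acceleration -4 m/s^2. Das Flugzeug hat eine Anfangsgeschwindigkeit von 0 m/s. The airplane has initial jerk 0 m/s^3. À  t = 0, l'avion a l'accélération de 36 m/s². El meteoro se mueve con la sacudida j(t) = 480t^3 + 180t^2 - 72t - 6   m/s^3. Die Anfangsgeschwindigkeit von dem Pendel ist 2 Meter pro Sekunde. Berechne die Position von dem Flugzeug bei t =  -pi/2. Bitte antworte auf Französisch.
Nous devons trouver la primitive de notre équation du snap s(t) = -144·cos(2·t) 4 fois. En intégrant le snap et en utilisant la condition initiale j(0) = 0, nous obtenons j(t) = -72·sin(2·t). La primitive du jerk est l'accélération. En utilisant a(0) = 36, nous obtenons a(t) = 36·cos(2·t). En intégrant l'accélération et en utilisant la condition initiale v(0) = 0, nous obtenons v(t) = 18·sin(2·t). L'intégrale de la vitesse, avec x(0) = -4, donne la position: x(t) = 5 - 9·cos(2·t). En utilisant x(t) = 5 - 9·cos(2·t) et en substituant t = -pi/2, nous trouvons x = 14.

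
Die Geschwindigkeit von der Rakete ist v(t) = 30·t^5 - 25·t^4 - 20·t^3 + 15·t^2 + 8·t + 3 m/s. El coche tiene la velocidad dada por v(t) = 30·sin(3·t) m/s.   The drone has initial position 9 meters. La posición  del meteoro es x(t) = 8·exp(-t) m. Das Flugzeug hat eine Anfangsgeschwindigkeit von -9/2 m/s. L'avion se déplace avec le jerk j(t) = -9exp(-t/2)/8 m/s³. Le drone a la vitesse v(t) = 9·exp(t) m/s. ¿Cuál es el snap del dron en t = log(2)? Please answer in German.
Wir müssen unsere Gleichung für die Geschwindigkeit v(t) = 9·exp(t) 3-mal ableiten. Mit d/dt von v(t) finden wir a(t) = 9·exp(t). Mit d/dt von a(t) finden wir j(t) = 9·exp(t). Durch Ableiten von dem Ruck erhalten wir den Snap: s(t) = 9·exp(t). Mit s(t) = 9·exp(t) und Einsetzen von t = log(2), finden wir s = 18.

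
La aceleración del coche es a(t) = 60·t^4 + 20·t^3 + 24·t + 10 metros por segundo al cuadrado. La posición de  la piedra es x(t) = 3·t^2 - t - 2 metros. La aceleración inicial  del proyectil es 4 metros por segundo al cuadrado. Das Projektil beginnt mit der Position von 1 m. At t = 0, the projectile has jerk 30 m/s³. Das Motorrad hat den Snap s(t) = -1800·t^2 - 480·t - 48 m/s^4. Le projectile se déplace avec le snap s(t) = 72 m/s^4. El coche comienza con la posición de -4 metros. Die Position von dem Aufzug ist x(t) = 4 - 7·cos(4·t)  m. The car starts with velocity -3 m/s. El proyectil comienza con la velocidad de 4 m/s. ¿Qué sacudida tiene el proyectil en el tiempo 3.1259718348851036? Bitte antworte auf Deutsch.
Wir müssen unsere Gleichung für den Snap s(t) = 72 1-mal integrieren. Die Stammfunktion von dem Snap, mit j(0) = 30, ergibt den Ruck: j(t) = 72·t + 30. Wir haben den Ruck j(t) = 72·t + 30. Durch Einsetzen von t = 3.1259718348851036: j(3.1259718348851036) = 255.069972111727.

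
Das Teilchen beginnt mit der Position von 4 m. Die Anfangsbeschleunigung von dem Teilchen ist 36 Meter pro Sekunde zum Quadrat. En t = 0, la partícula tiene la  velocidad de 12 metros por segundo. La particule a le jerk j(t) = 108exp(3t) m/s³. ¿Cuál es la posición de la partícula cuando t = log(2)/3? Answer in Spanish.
Para resolver esto, necesitamos tomar 3 antiderivadas de nuestra ecuación de la sacudida j(t) = 108·exp(3·t). Tomando ∫j(t)dt y aplicando a(0) = 36, encontramos a(t) = 36·exp(3·t). Integrando la aceleración y usando la condición inicial v(0) = 12, obtenemos v(t) = 12·exp(3·t). Integrando la velocidad y usando la condición inicial x(0) = 4, obtenemos x(t) = 4·exp(3·t). Tenemos la posición x(t) = 4·exp(3·t). Sustituyendo t = log(2)/3: x(log(2)/3) = 8.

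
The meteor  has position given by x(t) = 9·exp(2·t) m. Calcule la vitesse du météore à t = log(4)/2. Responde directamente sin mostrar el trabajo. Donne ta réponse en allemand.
v(log(4)/2) = 72.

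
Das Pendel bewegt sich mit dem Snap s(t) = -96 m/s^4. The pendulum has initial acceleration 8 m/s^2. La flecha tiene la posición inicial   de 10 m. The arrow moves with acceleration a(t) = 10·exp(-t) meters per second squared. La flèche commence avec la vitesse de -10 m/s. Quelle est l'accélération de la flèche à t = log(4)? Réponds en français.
En utilisant a(t) = 10·exp(-t) et en substituant t = log(4), nous trouvons a = 5/2.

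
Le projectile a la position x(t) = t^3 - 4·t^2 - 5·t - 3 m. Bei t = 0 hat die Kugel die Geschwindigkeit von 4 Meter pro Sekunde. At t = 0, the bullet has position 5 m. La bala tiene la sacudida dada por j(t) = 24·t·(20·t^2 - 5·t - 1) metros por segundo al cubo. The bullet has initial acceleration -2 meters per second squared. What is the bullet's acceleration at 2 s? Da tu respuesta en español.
Para resolver esto, necesitamos tomar 1 antiderivada de nuestra ecuación de la sacudida j(t) = 24·t·(20·t^2 - 5·t - 1). Tomando ∫j(t)dt y aplicando a(0) = -2, encontramos a(t) = 120·t^4 - 40·t^3 - 12·t^2 - 2. Tenemos la aceleración a(t) = 120·t^4 - 40·t^3 - 12·t^2 - 2. Sustituyendo t = 2: a(2) = 1550.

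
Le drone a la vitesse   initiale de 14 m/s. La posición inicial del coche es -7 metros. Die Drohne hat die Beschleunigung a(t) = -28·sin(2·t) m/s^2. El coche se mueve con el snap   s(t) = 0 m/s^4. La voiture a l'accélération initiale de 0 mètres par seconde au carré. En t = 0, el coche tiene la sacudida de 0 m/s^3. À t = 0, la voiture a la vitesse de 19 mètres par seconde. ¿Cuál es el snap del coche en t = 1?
De la ecuación del snap s(t) = 0, sustituimos t = 1 para obtener s = 0.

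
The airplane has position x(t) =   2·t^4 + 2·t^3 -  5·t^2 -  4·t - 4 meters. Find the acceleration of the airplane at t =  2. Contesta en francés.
Pour résoudre ceci, nous devons prendre 2 dérivées de notre équation de la position x(t) = 2·t^4 + 2·t^3 - 5·t^2 - 4·t - 4. La dérivée de la position donne la vitesse: v(t) = 8·t^3 + 6·t^2 - 10·t - 4. En dérivant la vitesse, nous obtenons l'accélération: a(t) = 24·t^2 + 12·t - 10. Nous avons l'accélération a(t) = 24·t^2 + 12·t - 10. En substituant t = 2: a(2) = 110.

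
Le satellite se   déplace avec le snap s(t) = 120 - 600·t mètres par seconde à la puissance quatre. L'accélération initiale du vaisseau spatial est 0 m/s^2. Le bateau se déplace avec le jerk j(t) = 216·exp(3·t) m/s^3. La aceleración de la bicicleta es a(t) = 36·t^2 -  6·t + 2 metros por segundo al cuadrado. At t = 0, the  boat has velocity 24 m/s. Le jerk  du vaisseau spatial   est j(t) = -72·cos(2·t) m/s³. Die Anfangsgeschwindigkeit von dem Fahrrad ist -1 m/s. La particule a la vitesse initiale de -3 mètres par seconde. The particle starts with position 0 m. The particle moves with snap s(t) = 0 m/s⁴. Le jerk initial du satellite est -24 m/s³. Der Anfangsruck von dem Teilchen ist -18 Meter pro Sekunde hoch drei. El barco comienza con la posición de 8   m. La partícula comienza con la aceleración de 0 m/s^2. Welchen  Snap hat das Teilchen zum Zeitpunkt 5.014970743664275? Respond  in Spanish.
Tenemos el snap s(t) = 0. Sustituyendo t = 5.014970743664275: s(5.014970743664275) = 0.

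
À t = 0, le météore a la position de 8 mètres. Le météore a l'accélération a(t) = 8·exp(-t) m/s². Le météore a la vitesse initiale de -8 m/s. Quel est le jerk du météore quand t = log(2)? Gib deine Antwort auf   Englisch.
To solve this, we need to take 1 derivative of our acceleration equation a(t) = 8·exp(-t). Differentiating acceleration, we get jerk: j(t) = -8·exp(-t). Using j(t) = -8·exp(-t) and substituting t = log(2), we find j = -4.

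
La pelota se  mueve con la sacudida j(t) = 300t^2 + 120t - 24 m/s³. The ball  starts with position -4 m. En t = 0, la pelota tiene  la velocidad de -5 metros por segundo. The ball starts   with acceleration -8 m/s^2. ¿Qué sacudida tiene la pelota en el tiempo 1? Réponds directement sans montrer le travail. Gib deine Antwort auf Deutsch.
j(1) = 396.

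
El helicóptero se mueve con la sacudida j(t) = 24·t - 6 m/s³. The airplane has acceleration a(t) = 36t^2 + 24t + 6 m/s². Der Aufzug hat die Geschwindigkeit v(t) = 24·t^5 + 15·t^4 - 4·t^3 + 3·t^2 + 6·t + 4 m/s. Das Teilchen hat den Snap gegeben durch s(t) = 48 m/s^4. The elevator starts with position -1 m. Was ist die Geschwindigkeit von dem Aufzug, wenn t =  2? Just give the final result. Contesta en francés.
À t = 2, v = 1004.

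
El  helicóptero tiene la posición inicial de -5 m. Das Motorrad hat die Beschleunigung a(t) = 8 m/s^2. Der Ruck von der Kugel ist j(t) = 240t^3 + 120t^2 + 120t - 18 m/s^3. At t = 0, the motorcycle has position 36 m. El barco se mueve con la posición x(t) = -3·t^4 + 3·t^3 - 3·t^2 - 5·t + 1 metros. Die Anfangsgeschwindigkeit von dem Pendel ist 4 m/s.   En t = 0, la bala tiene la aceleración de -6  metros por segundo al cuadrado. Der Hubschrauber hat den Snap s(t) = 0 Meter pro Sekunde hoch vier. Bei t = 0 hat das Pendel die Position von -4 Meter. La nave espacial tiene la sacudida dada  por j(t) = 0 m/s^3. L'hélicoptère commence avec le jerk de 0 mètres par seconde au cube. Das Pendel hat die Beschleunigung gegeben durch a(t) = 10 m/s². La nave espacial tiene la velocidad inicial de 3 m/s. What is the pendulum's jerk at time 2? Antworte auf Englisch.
Starting from acceleration a(t) = 10, we take 1 derivative. Differentiating acceleration, we get jerk: j(t) = 0. We have jerk j(t) = 0. Substituting t = 2: j(2) = 0.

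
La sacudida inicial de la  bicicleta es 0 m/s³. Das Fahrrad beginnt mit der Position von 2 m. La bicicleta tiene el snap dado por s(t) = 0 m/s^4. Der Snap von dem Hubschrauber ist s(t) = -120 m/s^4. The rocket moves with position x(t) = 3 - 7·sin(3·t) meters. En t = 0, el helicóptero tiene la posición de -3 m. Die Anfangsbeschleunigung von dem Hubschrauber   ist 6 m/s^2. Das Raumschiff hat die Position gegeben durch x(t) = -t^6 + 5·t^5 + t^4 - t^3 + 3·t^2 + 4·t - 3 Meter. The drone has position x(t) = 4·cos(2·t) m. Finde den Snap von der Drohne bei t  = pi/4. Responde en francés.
En partant de la position x(t) = 4·cos(2·t), nous prenons 4 dérivées. En prenant d/dt de x(t), nous trouvons v(t) = -8·sin(2·t). En dérivant la vitesse, nous obtenons l'accélération: a(t) = -16·cos(2·t). La dérivée de l'accélération donne le jerk: j(t) = 32·sin(2·t). En prenant d/dt de j(t), nous trouvons s(t) = 64·cos(2·t). En utilisant s(t) = 64·cos(2·t) et en substituant t = pi/4, nous trouvons s = 0.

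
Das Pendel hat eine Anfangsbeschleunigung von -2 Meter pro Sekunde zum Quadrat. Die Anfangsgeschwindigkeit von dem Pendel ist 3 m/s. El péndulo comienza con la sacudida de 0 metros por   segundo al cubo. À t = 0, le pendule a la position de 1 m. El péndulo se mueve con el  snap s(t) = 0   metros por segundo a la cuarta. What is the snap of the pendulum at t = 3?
From the given snap equation s(t) = 0, we substitute t = 3 to get s = 0.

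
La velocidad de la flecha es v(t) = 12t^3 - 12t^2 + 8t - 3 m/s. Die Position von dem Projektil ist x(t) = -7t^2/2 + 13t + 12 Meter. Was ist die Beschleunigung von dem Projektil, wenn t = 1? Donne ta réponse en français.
Pour résoudre ceci, nous devons prendre 2 dérivées de notre équation de la position x(t) = -7·t^2/2 + 13·t + 12. En prenant d/dt de x(t), nous trouvons v(t) = 13 - 7·t. En prenant d/dt de v(t), nous trouvons a(t) = -7. Nous avons l'accélération a(t) = -7. En substituant t = 1: a(1) = -7.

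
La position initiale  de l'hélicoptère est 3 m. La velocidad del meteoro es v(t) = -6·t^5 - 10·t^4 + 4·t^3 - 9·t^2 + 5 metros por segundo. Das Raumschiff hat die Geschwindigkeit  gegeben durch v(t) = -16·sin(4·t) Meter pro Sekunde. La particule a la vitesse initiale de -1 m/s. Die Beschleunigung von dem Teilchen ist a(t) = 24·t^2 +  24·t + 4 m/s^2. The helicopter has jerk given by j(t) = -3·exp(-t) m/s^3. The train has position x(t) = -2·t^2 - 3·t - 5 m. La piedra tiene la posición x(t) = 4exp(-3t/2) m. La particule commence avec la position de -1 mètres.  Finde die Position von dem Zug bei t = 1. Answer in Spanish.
Usando x(t) = -2·t^2 - 3·t - 5 y sustituyendo t = 1, encontramos x = -10.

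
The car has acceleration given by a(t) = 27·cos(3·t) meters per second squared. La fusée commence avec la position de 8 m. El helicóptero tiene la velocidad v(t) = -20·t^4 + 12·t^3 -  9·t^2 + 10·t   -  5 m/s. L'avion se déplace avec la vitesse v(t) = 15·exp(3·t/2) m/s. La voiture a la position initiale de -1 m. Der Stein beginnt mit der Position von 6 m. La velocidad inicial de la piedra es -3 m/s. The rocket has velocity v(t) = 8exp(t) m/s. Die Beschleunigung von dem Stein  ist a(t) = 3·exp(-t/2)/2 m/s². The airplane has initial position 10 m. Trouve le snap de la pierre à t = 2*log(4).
Nous devons dériver notre équation de l'accélération a(t) = 3·exp(-t/2)/2 2 fois. En prenant d/dt de a(t), nous trouvons j(t) = -3·exp(-t/2)/4. La dérivée du jerk donne le snap: s(t) = 3·exp(-t/2)/8. De l'équation du snap s(t) = 3·exp(-t/2)/8, nous substituons t = 2*log(4) pour obtenir s = 3/32.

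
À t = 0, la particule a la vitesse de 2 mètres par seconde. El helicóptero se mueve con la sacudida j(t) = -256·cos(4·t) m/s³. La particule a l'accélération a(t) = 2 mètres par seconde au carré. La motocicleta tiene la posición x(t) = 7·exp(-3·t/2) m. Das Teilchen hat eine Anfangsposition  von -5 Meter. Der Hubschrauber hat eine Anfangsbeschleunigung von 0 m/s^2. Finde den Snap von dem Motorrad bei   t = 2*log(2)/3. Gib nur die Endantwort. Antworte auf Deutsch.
s(2*log(2)/3) = 567/32.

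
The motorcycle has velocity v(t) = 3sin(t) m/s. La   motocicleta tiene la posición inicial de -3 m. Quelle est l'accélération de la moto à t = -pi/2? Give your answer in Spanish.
Debemos derivar nuestra ecuación de la velocidad v(t) = 3·sin(t) 1 vez. Tomando d/dt de v(t), encontramos a(t) = 3·cos(t). Usando a(t) = 3·cos(t) y sustituyendo t = -pi/2, encontramos a = 0.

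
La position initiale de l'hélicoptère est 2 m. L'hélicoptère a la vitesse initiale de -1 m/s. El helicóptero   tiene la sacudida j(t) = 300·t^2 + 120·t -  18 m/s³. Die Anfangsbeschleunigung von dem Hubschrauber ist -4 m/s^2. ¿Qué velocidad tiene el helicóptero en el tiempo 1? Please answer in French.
Nous devons intégrer notre équation du jerk j(t) = 300·t^2 + 120·t - 18 2 fois. La primitive du jerk est l'accélération. En utilisant a(0) = -4, nous obtenons a(t) = 100·t^3 + 60·t^2 - 18·t - 4. En prenant ∫a(t)dt et en appliquant v(0) = -1, nous trouvons v(t) = 25·t^4 + 20·t^3 - 9·t^2 - 4·t - 1. En utilisant v(t) = 25·t^4 + 20·t^3 - 9·t^2 - 4·t - 1 et en substituant t = 1, nous trouvons v = 31.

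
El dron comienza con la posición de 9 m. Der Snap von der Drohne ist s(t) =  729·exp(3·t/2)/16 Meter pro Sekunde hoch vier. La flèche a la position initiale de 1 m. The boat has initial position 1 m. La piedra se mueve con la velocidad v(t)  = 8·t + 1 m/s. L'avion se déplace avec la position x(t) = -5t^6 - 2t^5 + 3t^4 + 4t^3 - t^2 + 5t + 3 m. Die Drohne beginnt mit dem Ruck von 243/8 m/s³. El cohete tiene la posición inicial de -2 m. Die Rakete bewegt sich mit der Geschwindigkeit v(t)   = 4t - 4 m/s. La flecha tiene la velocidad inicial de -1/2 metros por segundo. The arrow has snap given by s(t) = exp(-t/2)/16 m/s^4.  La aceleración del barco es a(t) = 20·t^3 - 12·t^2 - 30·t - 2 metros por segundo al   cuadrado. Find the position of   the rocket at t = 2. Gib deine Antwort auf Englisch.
We must find the integral of our velocity equation v(t) = 4·t - 4 1 time. Finding the integral of v(t) and using x(0) = -2: x(t) = 2·t^2 - 4·t - 2. We have position x(t) = 2·t^2 - 4·t - 2. Substituting t = 2: x(2) = -2.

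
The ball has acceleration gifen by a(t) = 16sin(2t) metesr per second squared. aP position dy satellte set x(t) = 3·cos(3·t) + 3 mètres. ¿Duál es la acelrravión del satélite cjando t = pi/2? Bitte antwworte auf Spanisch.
Debemos derivar nuestra ecuación de la posición x(t) = 3·cos(3·t) + 3 2 veces. Tomando d/dt de x(t), encontramos v(t) = -9·sin(3·t). Tomando d/dt de v(t), encontramos a(t) = -27·cos(3·t). De la ecuación de la aceleración a(t) = -27·cos(3·t), sustituimos t = pi/2 para obtener a = 0.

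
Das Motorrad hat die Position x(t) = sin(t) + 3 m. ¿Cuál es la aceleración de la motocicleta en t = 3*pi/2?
Partiendo de la posición x(t) = sin(t) + 3, tomamos 2 derivadas. La derivada de la posición da la velocidad: v(t) = cos(t). Derivando la velocidad, obtenemos la aceleración: a(t) = -sin(t). Tenemos la aceleración a(t) = -sin(t). Sustituyendo t = 3*pi/2: a(3*pi/2) = 1.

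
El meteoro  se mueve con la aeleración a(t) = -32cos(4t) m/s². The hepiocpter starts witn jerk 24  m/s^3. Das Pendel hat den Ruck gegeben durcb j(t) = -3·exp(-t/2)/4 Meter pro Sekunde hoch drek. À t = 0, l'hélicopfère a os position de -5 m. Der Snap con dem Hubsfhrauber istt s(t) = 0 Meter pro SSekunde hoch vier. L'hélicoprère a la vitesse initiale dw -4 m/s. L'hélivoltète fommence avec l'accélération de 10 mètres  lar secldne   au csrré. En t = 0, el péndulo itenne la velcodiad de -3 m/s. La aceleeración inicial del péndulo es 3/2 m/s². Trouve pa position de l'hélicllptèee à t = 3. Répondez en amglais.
To solve this, we need to take 4 antiderivatives of our snap equation s(t) = 0. Integrating snap and using the initial condition j(0) = 24, we get j(t) = 24. Integrating jerk and using the initial condition a(0) = 10, we get a(t) = 24·t + 10. The antiderivative of acceleration, with v(0) = -4, gives velocity: v(t) = 12·t^2 + 10·t - 4. Integrating velocity and using the initial condition x(0) = -5, we get x(t) = 4·t^3 + 5·t^2 - 4·t - 5. We have position x(t) = 4·t^3 + 5·t^2 - 4·t - 5. Substituting t = 3: x(3) = 136.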